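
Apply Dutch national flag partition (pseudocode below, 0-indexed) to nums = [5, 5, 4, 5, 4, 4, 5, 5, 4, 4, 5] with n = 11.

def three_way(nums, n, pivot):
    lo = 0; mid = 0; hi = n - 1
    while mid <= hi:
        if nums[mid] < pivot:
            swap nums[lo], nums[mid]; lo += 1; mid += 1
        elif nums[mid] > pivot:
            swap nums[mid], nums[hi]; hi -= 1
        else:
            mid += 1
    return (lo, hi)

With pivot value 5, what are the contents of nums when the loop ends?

[4, 4, 4, 4, 4, 5, 5, 5, 5, 5, 5]

pivot = 5; lo=0, mid=0, hi=10
nums[mid]=5=5: mid=1
nums[mid]=5=5: mid=2
nums[mid]=4<5: swap nums[0],nums[2]; lo=1,mid=3 → [4, 5, 5, 5, 4, 4, 5, 5, 4, 4, 5]
nums[mid]=5=5: mid=4
nums[mid]=4<5: swap nums[1],nums[4]; lo=2,mid=5 → [4, 4, 5, 5, 5, 4, 5, 5, 4, 4, 5]
nums[mid]=4<5: swap nums[2],nums[5]; lo=3,mid=6 → [4, 4, 4, 5, 5, 5, 5, 5, 4, 4, 5]
nums[mid]=5=5: mid=7
nums[mid]=5=5: mid=8
nums[mid]=4<5: swap nums[3],nums[8]; lo=4,mid=9 → [4, 4, 4, 4, 5, 5, 5, 5, 5, 4, 5]
nums[mid]=4<5: swap nums[4],nums[9]; lo=5,mid=10 → [4, 4, 4, 4, 4, 5, 5, 5, 5, 5, 5]
nums[mid]=5=5: mid=11
end: lo=5, hi=10; nums = [4, 4, 4, 4, 4, 5, 5, 5, 5, 5, 5]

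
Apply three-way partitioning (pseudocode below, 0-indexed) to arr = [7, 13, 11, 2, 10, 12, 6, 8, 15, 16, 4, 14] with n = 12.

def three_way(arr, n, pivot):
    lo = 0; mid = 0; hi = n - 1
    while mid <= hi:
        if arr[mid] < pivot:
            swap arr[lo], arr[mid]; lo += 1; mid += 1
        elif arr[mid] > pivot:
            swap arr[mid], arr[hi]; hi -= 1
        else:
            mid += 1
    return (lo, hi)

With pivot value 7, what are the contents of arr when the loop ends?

[4, 6, 2, 7, 12, 10, 8, 15, 16, 11, 14, 13]

pivot = 7; lo=0, mid=0, hi=11
arr[mid]=7=7: mid=1
arr[mid]=13>7: swap arr[1],arr[11]; hi=10 → [7, 14, 11, 2, 10, 12, 6, 8, 15, 16, 4, 13]
arr[mid]=14>7: swap arr[1],arr[10]; hi=9 → [7, 4, 11, 2, 10, 12, 6, 8, 15, 16, 14, 13]
arr[mid]=4<7: swap arr[0],arr[1]; lo=1,mid=2 → [4, 7, 11, 2, 10, 12, 6, 8, 15, 16, 14, 13]
arr[mid]=11>7: swap arr[2],arr[9]; hi=8 → [4, 7, 16, 2, 10, 12, 6, 8, 15, 11, 14, 13]
arr[mid]=16>7: swap arr[2],arr[8]; hi=7 → [4, 7, 15, 2, 10, 12, 6, 8, 16, 11, 14, 13]
arr[mid]=15>7: swap arr[2],arr[7]; hi=6 → [4, 7, 8, 2, 10, 12, 6, 15, 16, 11, 14, 13]
arr[mid]=8>7: swap arr[2],arr[6]; hi=5 → [4, 7, 6, 2, 10, 12, 8, 15, 16, 11, 14, 13]
arr[mid]=6<7: swap arr[1],arr[2]; lo=2,mid=3 → [4, 6, 7, 2, 10, 12, 8, 15, 16, 11, 14, 13]
arr[mid]=2<7: swap arr[2],arr[3]; lo=3,mid=4 → [4, 6, 2, 7, 10, 12, 8, 15, 16, 11, 14, 13]
arr[mid]=10>7: swap arr[4],arr[5]; hi=4 → [4, 6, 2, 7, 12, 10, 8, 15, 16, 11, 14, 13]
arr[mid]=12>7: swap arr[4],arr[4]; hi=3 → [4, 6, 2, 7, 12, 10, 8, 15, 16, 11, 14, 13]
end: lo=3, hi=3; arr = [4, 6, 2, 7, 12, 10, 8, 15, 16, 11, 14, 13]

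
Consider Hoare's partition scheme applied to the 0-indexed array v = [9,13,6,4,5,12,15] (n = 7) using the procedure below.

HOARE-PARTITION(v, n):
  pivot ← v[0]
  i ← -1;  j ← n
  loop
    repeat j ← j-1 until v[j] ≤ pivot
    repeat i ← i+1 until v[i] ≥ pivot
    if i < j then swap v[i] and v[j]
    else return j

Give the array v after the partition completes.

[5,4,6,13,9,12,15]

pivot = v[0] = 9; i = -1, j = 7
j→4 (v[4]=5≤9), i→0 (v[0]=9≥9); i<j, swap → [5,13,6,4,9,12,15]
j→3 (v[3]=4≤9), i→1 (v[1]=13≥9); i<j, swap → [5,4,6,13,9,12,15]
j→2, i→3; i≥j, return j=2. v = [5,4,6,13,9,12,15]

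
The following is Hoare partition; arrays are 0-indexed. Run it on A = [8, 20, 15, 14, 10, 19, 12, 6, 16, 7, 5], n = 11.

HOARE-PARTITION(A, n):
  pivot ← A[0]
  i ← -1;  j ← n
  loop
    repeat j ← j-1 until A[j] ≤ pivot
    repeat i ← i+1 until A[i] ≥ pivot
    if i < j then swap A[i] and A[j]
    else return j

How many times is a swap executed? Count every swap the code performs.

pivot = A[0] = 8; i = -1, j = 11
j→10 (A[10]=5≤8), i→0 (A[0]=8≥8); i<j, swap → [5, 20, 15, 14, 10, 19, 12, 6, 16, 7, 8]
j→9 (A[9]=7≤8), i→1 (A[1]=20≥8); i<j, swap → [5, 7, 15, 14, 10, 19, 12, 6, 16, 20, 8]
j→7 (A[7]=6≤8), i→2 (A[2]=15≥8); i<j, swap → [5, 7, 6, 14, 10, 19, 12, 15, 16, 20, 8]
j→2, i→3; i≥j, return j=2. A = [5, 7, 6, 14, 10, 19, 12, 15, 16, 20, 8]

3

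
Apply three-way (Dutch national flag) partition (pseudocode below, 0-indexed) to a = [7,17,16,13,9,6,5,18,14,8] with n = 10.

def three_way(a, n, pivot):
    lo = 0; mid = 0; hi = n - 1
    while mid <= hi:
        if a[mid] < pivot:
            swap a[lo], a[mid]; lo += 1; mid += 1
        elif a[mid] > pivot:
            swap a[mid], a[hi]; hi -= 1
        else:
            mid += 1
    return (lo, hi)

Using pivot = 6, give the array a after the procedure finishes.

[5,6,13,9,16,17,18,14,8,7]

lo=0 mid=0 hi=9
7>6: swap(0,9), hi=8 ⇒ [8,17,16,13,9,6,5,18,14,7]
8>6: swap(0,8), hi=7 ⇒ [14,17,16,13,9,6,5,18,8,7]
14>6: swap(0,7), hi=6 ⇒ [18,17,16,13,9,6,5,14,8,7]
18>6: swap(0,6), hi=5 ⇒ [5,17,16,13,9,6,18,14,8,7]
5<6: swap(0,0), lo=1 mid=1 ⇒ [5,17,16,13,9,6,18,14,8,7]
17>6: swap(1,5), hi=4 ⇒ [5,6,16,13,9,17,18,14,8,7]
6=6: mid=2
16>6: swap(2,4), hi=3 ⇒ [5,6,9,13,16,17,18,14,8,7]
9>6: swap(2,3), hi=2 ⇒ [5,6,13,9,16,17,18,14,8,7]
13>6: swap(2,2), hi=1 ⇒ [5,6,13,9,16,17,18,14,8,7]
done. lo=1 hi=1; a=[5,6,13,9,16,17,18,14,8,7]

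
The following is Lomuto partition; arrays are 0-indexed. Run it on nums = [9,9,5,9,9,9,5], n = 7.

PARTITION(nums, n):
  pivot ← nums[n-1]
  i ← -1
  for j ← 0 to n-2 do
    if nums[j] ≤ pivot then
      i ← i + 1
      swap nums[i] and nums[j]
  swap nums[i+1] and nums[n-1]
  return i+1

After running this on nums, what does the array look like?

pivot = nums[6] = 5; i = -1
j=0: nums[0]=9 > 5 → no swap
j=1: nums[1]=9 > 5 → no swap
j=2: nums[2]=5 ≤ 5 → i=0, swap nums[0],nums[2] → [5,9,9,9,9,9,5]
j=3: nums[3]=9 > 5 → no swap
j=4: nums[4]=9 > 5 → no swap
j=5: nums[5]=9 > 5 → no swap
final swap nums[1],nums[6] → [5,5,9,9,9,9,9]; return 1

[5,5,9,9,9,9,9]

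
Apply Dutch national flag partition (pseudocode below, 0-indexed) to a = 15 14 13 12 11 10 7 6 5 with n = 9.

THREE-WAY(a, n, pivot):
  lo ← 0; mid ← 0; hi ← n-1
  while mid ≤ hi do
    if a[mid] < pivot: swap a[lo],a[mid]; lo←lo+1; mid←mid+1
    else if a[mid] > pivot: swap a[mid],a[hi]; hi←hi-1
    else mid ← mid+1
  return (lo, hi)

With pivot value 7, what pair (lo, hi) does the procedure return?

lo=0 mid=0 hi=8
15>7: swap(0,8), hi=7 ⇒ 5 14 13 12 11 10 7 6 15
5<7: swap(0,0), lo=1 mid=1 ⇒ 5 14 13 12 11 10 7 6 15
14>7: swap(1,7), hi=6 ⇒ 5 6 13 12 11 10 7 14 15
6<7: swap(1,1), lo=2 mid=2 ⇒ 5 6 13 12 11 10 7 14 15
13>7: swap(2,6), hi=5 ⇒ 5 6 7 12 11 10 13 14 15
7=7: mid=3
12>7: swap(3,5), hi=4 ⇒ 5 6 7 10 11 12 13 14 15
10>7: swap(3,4), hi=3 ⇒ 5 6 7 11 10 12 13 14 15
11>7: swap(3,3), hi=2 ⇒ 5 6 7 11 10 12 13 14 15
done. lo=2 hi=2; a=5 6 7 11 10 12 13 14 15

(2, 2)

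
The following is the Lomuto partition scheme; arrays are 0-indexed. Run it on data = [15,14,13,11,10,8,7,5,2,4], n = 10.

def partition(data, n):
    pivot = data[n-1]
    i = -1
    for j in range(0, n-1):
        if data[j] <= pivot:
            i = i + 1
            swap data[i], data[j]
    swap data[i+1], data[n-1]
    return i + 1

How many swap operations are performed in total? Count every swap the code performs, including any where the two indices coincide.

2

pivot = data[9] = 4; i = -1
j=0: data[0]=15 > 4 → no swap
j=1: data[1]=14 > 4 → no swap
j=2: data[2]=13 > 4 → no swap
j=3: data[3]=11 > 4 → no swap
j=4: data[4]=10 > 4 → no swap
j=5: data[5]=8 > 4 → no swap
j=6: data[6]=7 > 4 → no swap
j=7: data[7]=5 > 4 → no swap
j=8: data[8]=2 ≤ 4 → i=0, swap data[0],data[8] → [2,14,13,11,10,8,7,5,15,4]
final swap data[1],data[9] → [2,4,13,11,10,8,7,5,15,14]; return 1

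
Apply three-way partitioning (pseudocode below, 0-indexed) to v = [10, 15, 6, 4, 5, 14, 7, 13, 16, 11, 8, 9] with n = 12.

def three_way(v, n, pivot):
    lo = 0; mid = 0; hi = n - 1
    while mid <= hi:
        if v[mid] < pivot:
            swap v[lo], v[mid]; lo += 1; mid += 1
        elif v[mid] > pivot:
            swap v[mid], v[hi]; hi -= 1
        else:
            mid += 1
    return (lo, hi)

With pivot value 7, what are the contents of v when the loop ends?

[5, 6, 4, 7, 14, 15, 13, 16, 11, 8, 9, 10]

pivot = 7; lo=0, mid=0, hi=11
v[mid]=10>7: swap v[0],v[11]; hi=10 → [9, 15, 6, 4, 5, 14, 7, 13, 16, 11, 8, 10]
v[mid]=9>7: swap v[0],v[10]; hi=9 → [8, 15, 6, 4, 5, 14, 7, 13, 16, 11, 9, 10]
v[mid]=8>7: swap v[0],v[9]; hi=8 → [11, 15, 6, 4, 5, 14, 7, 13, 16, 8, 9, 10]
v[mid]=11>7: swap v[0],v[8]; hi=7 → [16, 15, 6, 4, 5, 14, 7, 13, 11, 8, 9, 10]
v[mid]=16>7: swap v[0],v[7]; hi=6 → [13, 15, 6, 4, 5, 14, 7, 16, 11, 8, 9, 10]
v[mid]=13>7: swap v[0],v[6]; hi=5 → [7, 15, 6, 4, 5, 14, 13, 16, 11, 8, 9, 10]
v[mid]=7=7: mid=1
v[mid]=15>7: swap v[1],v[5]; hi=4 → [7, 14, 6, 4, 5, 15, 13, 16, 11, 8, 9, 10]
v[mid]=14>7: swap v[1],v[4]; hi=3 → [7, 5, 6, 4, 14, 15, 13, 16, 11, 8, 9, 10]
v[mid]=5<7: swap v[0],v[1]; lo=1,mid=2 → [5, 7, 6, 4, 14, 15, 13, 16, 11, 8, 9, 10]
v[mid]=6<7: swap v[1],v[2]; lo=2,mid=3 → [5, 6, 7, 4, 14, 15, 13, 16, 11, 8, 9, 10]
v[mid]=4<7: swap v[2],v[3]; lo=3,mid=4 → [5, 6, 4, 7, 14, 15, 13, 16, 11, 8, 9, 10]
end: lo=3, hi=3; v = [5, 6, 4, 7, 14, 15, 13, 16, 11, 8, 9, 10]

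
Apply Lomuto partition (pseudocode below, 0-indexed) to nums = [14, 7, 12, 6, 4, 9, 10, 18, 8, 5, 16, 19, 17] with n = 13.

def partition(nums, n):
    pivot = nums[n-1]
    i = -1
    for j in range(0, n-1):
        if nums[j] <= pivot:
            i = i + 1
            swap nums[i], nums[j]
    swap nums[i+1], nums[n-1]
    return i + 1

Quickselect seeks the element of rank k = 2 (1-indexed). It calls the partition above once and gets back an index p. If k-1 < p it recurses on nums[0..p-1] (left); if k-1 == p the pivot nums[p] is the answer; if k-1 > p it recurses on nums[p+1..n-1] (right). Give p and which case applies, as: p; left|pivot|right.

pivot=17, i=-1
j=0: 14≤17, i=0, swap(0,0) ⇒ [14, 7, 12, 6, 4, 9, 10, 18, 8, 5, 16, 19, 17]
j=1: 7≤17, i=1, swap(1,1) ⇒ [14, 7, 12, 6, 4, 9, 10, 18, 8, 5, 16, 19, 17]
j=2: 12≤17, i=2, swap(2,2) ⇒ [14, 7, 12, 6, 4, 9, 10, 18, 8, 5, 16, 19, 17]
j=3: 6≤17, i=3, swap(3,3) ⇒ [14, 7, 12, 6, 4, 9, 10, 18, 8, 5, 16, 19, 17]
j=4: 4≤17, i=4, swap(4,4) ⇒ [14, 7, 12, 6, 4, 9, 10, 18, 8, 5, 16, 19, 17]
j=5: 9≤17, i=5, swap(5,5) ⇒ [14, 7, 12, 6, 4, 9, 10, 18, 8, 5, 16, 19, 17]
j=6: 10≤17, i=6, swap(6,6) ⇒ [14, 7, 12, 6, 4, 9, 10, 18, 8, 5, 16, 19, 17]
j=7: 18>17, skip
j=8: 8≤17, i=7, swap(7,8) ⇒ [14, 7, 12, 6, 4, 9, 10, 8, 18, 5, 16, 19, 17]
j=9: 5≤17, i=8, swap(8,9) ⇒ [14, 7, 12, 6, 4, 9, 10, 8, 5, 18, 16, 19, 17]
j=10: 16≤17, i=9, swap(9,10) ⇒ [14, 7, 12, 6, 4, 9, 10, 8, 5, 16, 18, 19, 17]
j=11: 19>17, skip
swap(10,12) ⇒ [14, 7, 12, 6, 4, 9, 10, 8, 5, 16, 17, 19, 18]; return 10
p = 10; k-1 = 1 < 10 ⇒ left

10; left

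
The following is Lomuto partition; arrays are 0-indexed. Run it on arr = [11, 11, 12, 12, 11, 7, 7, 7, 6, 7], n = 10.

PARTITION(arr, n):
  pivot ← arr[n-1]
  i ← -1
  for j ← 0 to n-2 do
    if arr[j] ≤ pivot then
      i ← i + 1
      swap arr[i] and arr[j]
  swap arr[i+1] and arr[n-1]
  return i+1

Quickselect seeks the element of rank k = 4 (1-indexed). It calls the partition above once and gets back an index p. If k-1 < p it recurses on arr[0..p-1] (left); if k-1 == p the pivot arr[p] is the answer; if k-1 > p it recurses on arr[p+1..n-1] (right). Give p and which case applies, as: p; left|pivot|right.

4; left

pivot=7, i=-1
j=0: 11>7, skip
j=1: 11>7, skip
j=2: 12>7, skip
j=3: 12>7, skip
j=4: 11>7, skip
j=5: 7≤7, i=0, swap(0,5) ⇒ [7, 11, 12, 12, 11, 11, 7, 7, 6, 7]
j=6: 7≤7, i=1, swap(1,6) ⇒ [7, 7, 12, 12, 11, 11, 11, 7, 6, 7]
j=7: 7≤7, i=2, swap(2,7) ⇒ [7, 7, 7, 12, 11, 11, 11, 12, 6, 7]
j=8: 6≤7, i=3, swap(3,8) ⇒ [7, 7, 7, 6, 11, 11, 11, 12, 12, 7]
swap(4,9) ⇒ [7, 7, 7, 6, 7, 11, 11, 12, 12, 11]; return 4
p = 4; k-1 = 3 < 4 ⇒ left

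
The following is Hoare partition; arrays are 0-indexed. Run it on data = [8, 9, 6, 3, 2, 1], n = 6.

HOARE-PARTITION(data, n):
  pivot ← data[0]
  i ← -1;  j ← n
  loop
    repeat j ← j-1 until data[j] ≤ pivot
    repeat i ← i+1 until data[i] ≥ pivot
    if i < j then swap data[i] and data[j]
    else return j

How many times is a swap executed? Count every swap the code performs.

pivot=8
j stops at 5 (1), i stops at 0 (8); swap ⇒ [1, 9, 6, 3, 2, 8]
j stops at 4 (2), i stops at 1 (9); swap ⇒ [1, 2, 6, 3, 9, 8]
j stops at 3, i stops at 4; i≥j ⇒ return 3. data=[1, 2, 6, 3, 9, 8]

2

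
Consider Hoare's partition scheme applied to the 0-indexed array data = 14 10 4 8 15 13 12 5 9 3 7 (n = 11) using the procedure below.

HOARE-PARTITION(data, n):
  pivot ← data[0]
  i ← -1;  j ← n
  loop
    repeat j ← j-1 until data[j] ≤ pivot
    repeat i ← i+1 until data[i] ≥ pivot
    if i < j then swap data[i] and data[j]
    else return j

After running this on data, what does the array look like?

7 10 4 8 3 13 12 5 9 15 14

pivot = data[0] = 14; i = -1, j = 11
j→10 (data[10]=7≤14), i→0 (data[0]=14≥14); i<j, swap → 7 10 4 8 15 13 12 5 9 3 14
j→9 (data[9]=3≤14), i→4 (data[4]=15≥14); i<j, swap → 7 10 4 8 3 13 12 5 9 15 14
j→8, i→9; i≥j, return j=8. data = 7 10 4 8 3 13 12 5 9 15 14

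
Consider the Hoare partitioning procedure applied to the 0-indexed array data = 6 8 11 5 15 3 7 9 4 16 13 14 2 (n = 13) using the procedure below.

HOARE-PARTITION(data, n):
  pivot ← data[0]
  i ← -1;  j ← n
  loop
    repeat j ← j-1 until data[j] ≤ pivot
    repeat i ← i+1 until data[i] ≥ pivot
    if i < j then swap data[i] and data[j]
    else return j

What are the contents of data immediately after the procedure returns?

2 4 3 5 15 11 7 9 8 16 13 14 6

pivot = data[0] = 6; i = -1, j = 13
j→12 (data[12]=2≤6), i→0 (data[0]=6≥6); i<j, swap → 2 8 11 5 15 3 7 9 4 16 13 14 6
j→8 (data[8]=4≤6), i→1 (data[1]=8≥6); i<j, swap → 2 4 11 5 15 3 7 9 8 16 13 14 6
j→5 (data[5]=3≤6), i→2 (data[2]=11≥6); i<j, swap → 2 4 3 5 15 11 7 9 8 16 13 14 6
j→3, i→4; i≥j, return j=3. data = 2 4 3 5 15 11 7 9 8 16 13 14 6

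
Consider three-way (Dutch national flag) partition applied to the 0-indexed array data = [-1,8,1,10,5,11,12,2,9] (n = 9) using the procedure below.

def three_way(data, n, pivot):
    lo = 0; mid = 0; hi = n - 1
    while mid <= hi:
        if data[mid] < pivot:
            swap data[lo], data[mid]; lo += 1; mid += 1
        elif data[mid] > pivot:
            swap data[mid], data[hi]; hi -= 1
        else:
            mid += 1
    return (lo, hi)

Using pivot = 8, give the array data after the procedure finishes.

pivot = 8; lo=0, mid=0, hi=8
data[mid]=-1<8: swap data[0],data[0]; lo=1,mid=1 → [-1,8,1,10,5,11,12,2,9]
data[mid]=8=8: mid=2
data[mid]=1<8: swap data[1],data[2]; lo=2,mid=3 → [-1,1,8,10,5,11,12,2,9]
data[mid]=10>8: swap data[3],data[8]; hi=7 → [-1,1,8,9,5,11,12,2,10]
data[mid]=9>8: swap data[3],data[7]; hi=6 → [-1,1,8,2,5,11,12,9,10]
data[mid]=2<8: swap data[2],data[3]; lo=3,mid=4 → [-1,1,2,8,5,11,12,9,10]
data[mid]=5<8: swap data[3],data[4]; lo=4,mid=5 → [-1,1,2,5,8,11,12,9,10]
data[mid]=11>8: swap data[5],data[6]; hi=5 → [-1,1,2,5,8,12,11,9,10]
data[mid]=12>8: swap data[5],data[5]; hi=4 → [-1,1,2,5,8,12,11,9,10]
end: lo=4, hi=4; data = [-1,1,2,5,8,12,11,9,10]

[-1,1,2,5,8,12,11,9,10]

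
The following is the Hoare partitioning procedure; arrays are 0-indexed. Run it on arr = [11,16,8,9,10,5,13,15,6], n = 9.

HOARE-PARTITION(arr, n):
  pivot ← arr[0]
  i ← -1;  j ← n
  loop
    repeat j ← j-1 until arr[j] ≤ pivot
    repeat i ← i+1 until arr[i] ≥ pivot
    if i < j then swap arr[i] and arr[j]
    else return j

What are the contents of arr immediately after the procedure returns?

[6,5,8,9,10,16,13,15,11]

pivot = arr[0] = 11; i = -1, j = 9
j→8 (arr[8]=6≤11), i→0 (arr[0]=11≥11); i<j, swap → [6,16,8,9,10,5,13,15,11]
j→5 (arr[5]=5≤11), i→1 (arr[1]=16≥11); i<j, swap → [6,5,8,9,10,16,13,15,11]
j→4, i→5; i≥j, return j=4. arr = [6,5,8,9,10,16,13,15,11]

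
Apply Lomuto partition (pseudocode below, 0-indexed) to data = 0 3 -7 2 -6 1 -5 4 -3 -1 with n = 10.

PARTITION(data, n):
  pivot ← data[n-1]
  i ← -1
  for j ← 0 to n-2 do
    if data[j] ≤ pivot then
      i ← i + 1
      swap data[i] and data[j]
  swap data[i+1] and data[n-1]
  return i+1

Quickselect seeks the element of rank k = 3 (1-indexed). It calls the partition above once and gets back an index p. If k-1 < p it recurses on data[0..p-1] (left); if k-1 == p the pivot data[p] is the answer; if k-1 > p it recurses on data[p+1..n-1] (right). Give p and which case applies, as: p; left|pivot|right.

4; left

pivot=-1, i=-1
j=0: 0>-1, skip
j=1: 3>-1, skip
j=2: -7≤-1, i=0, swap(0,2) ⇒ -7 3 0 2 -6 1 -5 4 -3 -1
j=3: 2>-1, skip
j=4: -6≤-1, i=1, swap(1,4) ⇒ -7 -6 0 2 3 1 -5 4 -3 -1
j=5: 1>-1, skip
j=6: -5≤-1, i=2, swap(2,6) ⇒ -7 -6 -5 2 3 1 0 4 -3 -1
j=7: 4>-1, skip
j=8: -3≤-1, i=3, swap(3,8) ⇒ -7 -6 -5 -3 3 1 0 4 2 -1
swap(4,9) ⇒ -7 -6 -5 -3 -1 1 0 4 2 3; return 4
p = 4; k-1 = 2 < 4 ⇒ left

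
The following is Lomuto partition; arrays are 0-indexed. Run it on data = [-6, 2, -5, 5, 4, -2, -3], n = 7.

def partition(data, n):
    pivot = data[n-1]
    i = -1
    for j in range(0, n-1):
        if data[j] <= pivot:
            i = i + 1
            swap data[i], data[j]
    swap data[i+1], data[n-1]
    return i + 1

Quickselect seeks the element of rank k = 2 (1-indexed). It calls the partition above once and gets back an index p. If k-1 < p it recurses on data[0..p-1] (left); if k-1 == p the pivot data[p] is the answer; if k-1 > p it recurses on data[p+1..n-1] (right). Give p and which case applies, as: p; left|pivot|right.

2; left

pivot = data[6] = -3; i = -1
j=0: data[0]=-6 ≤ -3 → i=0, swap data[0],data[0] (no change) → [-6, 2, -5, 5, 4, -2, -3]
j=1: data[1]=2 > -3 → no swap
j=2: data[2]=-5 ≤ -3 → i=1, swap data[1],data[2] → [-6, -5, 2, 5, 4, -2, -3]
j=3: data[3]=5 > -3 → no swap
j=4: data[4]=4 > -3 → no swap
j=5: data[5]=-2 > -3 → no swap
final swap data[2],data[6] → [-6, -5, -3, 5, 4, -2, 2]; return 2
p = 2; k-1 = 1 < 2 ⇒ left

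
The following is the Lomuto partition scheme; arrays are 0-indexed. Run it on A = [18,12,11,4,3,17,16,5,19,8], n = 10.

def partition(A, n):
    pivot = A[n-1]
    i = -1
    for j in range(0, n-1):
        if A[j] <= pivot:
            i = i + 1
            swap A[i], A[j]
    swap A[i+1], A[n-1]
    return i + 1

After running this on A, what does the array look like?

pivot = A[9] = 8; i = -1
j=0: A[0]=18 > 8 → no swap
j=1: A[1]=12 > 8 → no swap
j=2: A[2]=11 > 8 → no swap
j=3: A[3]=4 ≤ 8 → i=0, swap A[0],A[3] → [4,12,11,18,3,17,16,5,19,8]
j=4: A[4]=3 ≤ 8 → i=1, swap A[1],A[4] → [4,3,11,18,12,17,16,5,19,8]
j=5: A[5]=17 > 8 → no swap
j=6: A[6]=16 > 8 → no swap
j=7: A[7]=5 ≤ 8 → i=2, swap A[2],A[7] → [4,3,5,18,12,17,16,11,19,8]
j=8: A[8]=19 > 8 → no swap
final swap A[3],A[9] → [4,3,5,8,12,17,16,11,19,18]; return 3

[4,3,5,8,12,17,16,11,19,18]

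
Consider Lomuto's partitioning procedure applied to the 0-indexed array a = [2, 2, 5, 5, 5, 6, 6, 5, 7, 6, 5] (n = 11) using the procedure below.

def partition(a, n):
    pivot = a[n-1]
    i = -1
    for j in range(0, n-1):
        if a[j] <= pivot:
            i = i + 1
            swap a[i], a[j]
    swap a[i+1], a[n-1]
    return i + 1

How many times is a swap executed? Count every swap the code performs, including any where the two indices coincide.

7

pivot=5, i=-1
j=0: 2≤5, i=0, swap(0,0) ⇒ [2, 2, 5, 5, 5, 6, 6, 5, 7, 6, 5]
j=1: 2≤5, i=1, swap(1,1) ⇒ [2, 2, 5, 5, 5, 6, 6, 5, 7, 6, 5]
j=2: 5≤5, i=2, swap(2,2) ⇒ [2, 2, 5, 5, 5, 6, 6, 5, 7, 6, 5]
j=3: 5≤5, i=3, swap(3,3) ⇒ [2, 2, 5, 5, 5, 6, 6, 5, 7, 6, 5]
j=4: 5≤5, i=4, swap(4,4) ⇒ [2, 2, 5, 5, 5, 6, 6, 5, 7, 6, 5]
j=5: 6>5, skip
j=6: 6>5, skip
j=7: 5≤5, i=5, swap(5,7) ⇒ [2, 2, 5, 5, 5, 5, 6, 6, 7, 6, 5]
j=8: 7>5, skip
j=9: 6>5, skip
swap(6,10) ⇒ [2, 2, 5, 5, 5, 5, 5, 6, 7, 6, 6]; return 6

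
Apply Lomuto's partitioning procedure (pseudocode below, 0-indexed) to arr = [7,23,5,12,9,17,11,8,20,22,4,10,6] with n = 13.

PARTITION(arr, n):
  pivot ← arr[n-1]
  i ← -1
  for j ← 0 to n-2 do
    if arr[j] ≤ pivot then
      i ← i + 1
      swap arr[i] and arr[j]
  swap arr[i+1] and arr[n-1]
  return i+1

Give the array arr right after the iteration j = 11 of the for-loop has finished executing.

[5,4,7,12,9,17,11,8,20,22,23,10,6]

pivot = arr[12] = 6; i = -1
j=0: arr[0]=7 > 6 → no swap
j=1: arr[1]=23 > 6 → no swap
j=2: arr[2]=5 ≤ 6 → i=0, swap arr[0],arr[2] → [5,23,7,12,9,17,11,8,20,22,4,10,6]
j=3: arr[3]=12 > 6 → no swap
j=4: arr[4]=9 > 6 → no swap
j=5: arr[5]=17 > 6 → no swap
j=6: arr[6]=11 > 6 → no swap
j=7: arr[7]=8 > 6 → no swap
j=8: arr[8]=20 > 6 → no swap
j=9: arr[9]=22 > 6 → no swap
j=10: arr[10]=4 ≤ 6 → i=1, swap arr[1],arr[10] → [5,4,7,12,9,17,11,8,20,22,23,10,6]
j=11: arr[11]=10 > 6 → no swap
(after j=11) arr = [5,4,7,12,9,17,11,8,20,22,23,10,6]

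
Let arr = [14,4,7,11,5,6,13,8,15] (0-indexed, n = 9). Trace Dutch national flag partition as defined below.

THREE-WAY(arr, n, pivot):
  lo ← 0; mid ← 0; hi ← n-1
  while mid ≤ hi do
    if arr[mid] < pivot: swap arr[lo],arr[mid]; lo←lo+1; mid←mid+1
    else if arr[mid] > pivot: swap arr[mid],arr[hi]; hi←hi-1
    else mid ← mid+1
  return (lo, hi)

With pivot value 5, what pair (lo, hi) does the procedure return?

pivot = 5; lo=0, mid=0, hi=8
arr[mid]=14>5: swap arr[0],arr[8]; hi=7 → [15,4,7,11,5,6,13,8,14]
arr[mid]=15>5: swap arr[0],arr[7]; hi=6 → [8,4,7,11,5,6,13,15,14]
arr[mid]=8>5: swap arr[0],arr[6]; hi=5 → [13,4,7,11,5,6,8,15,14]
arr[mid]=13>5: swap arr[0],arr[5]; hi=4 → [6,4,7,11,5,13,8,15,14]
arr[mid]=6>5: swap arr[0],arr[4]; hi=3 → [5,4,7,11,6,13,8,15,14]
arr[mid]=5=5: mid=1
arr[mid]=4<5: swap arr[0],arr[1]; lo=1,mid=2 → [4,5,7,11,6,13,8,15,14]
arr[mid]=7>5: swap arr[2],arr[3]; hi=2 → [4,5,11,7,6,13,8,15,14]
arr[mid]=11>5: swap arr[2],arr[2]; hi=1 → [4,5,11,7,6,13,8,15,14]
end: lo=1, hi=1; arr = [4,5,11,7,6,13,8,15,14]

(1, 1)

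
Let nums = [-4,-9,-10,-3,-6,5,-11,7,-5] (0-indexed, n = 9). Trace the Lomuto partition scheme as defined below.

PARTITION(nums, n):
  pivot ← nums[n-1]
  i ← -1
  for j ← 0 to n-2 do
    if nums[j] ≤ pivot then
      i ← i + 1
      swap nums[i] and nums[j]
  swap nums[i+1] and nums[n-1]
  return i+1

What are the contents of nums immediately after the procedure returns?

[-9,-10,-6,-11,-5,5,-3,7,-4]

pivot=-5, i=-1
j=0: -4>-5, skip
j=1: -9≤-5, i=0, swap(0,1) ⇒ [-9,-4,-10,-3,-6,5,-11,7,-5]
j=2: -10≤-5, i=1, swap(1,2) ⇒ [-9,-10,-4,-3,-6,5,-11,7,-5]
j=3: -3>-5, skip
j=4: -6≤-5, i=2, swap(2,4) ⇒ [-9,-10,-6,-3,-4,5,-11,7,-5]
j=5: 5>-5, skip
j=6: -11≤-5, i=3, swap(3,6) ⇒ [-9,-10,-6,-11,-4,5,-3,7,-5]
j=7: 7>-5, skip
swap(4,8) ⇒ [-9,-10,-6,-11,-5,5,-3,7,-4]; return 4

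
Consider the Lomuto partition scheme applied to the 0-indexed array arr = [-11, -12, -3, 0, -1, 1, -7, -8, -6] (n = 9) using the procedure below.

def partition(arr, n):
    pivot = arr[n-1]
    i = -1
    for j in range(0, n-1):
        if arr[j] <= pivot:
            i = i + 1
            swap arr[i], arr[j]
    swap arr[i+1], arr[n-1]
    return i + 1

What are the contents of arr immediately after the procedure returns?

[-11, -12, -7, -8, -6, 1, -3, 0, -1]

pivot = arr[8] = -6; i = -1
j=0: arr[0]=-11 ≤ -6 → i=0, swap arr[0],arr[0] (no change) → [-11, -12, -3, 0, -1, 1, -7, -8, -6]
j=1: arr[1]=-12 ≤ -6 → i=1, swap arr[1],arr[1] (no change) → [-11, -12, -3, 0, -1, 1, -7, -8, -6]
j=2: arr[2]=-3 > -6 → no swap
j=3: arr[3]=0 > -6 → no swap
j=4: arr[4]=-1 > -6 → no swap
j=5: arr[5]=1 > -6 → no swap
j=6: arr[6]=-7 ≤ -6 → i=2, swap arr[2],arr[6] → [-11, -12, -7, 0, -1, 1, -3, -8, -6]
j=7: arr[7]=-8 ≤ -6 → i=3, swap arr[3],arr[7] → [-11, -12, -7, -8, -1, 1, -3, 0, -6]
final swap arr[4],arr[8] → [-11, -12, -7, -8, -6, 1, -3, 0, -1]; return 4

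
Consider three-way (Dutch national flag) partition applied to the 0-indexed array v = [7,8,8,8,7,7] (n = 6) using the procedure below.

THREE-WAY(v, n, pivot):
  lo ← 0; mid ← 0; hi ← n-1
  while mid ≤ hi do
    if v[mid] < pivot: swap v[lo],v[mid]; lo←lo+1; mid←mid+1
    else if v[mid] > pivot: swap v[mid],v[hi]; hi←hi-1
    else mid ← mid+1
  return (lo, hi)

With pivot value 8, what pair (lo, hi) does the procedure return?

(3, 5)

pivot = 8; lo=0, mid=0, hi=5
v[mid]=7<8: swap v[0],v[0]; lo=1,mid=1 → [7,8,8,8,7,7]
v[mid]=8=8: mid=2
v[mid]=8=8: mid=3
v[mid]=8=8: mid=4
v[mid]=7<8: swap v[1],v[4]; lo=2,mid=5 → [7,7,8,8,8,7]
v[mid]=7<8: swap v[2],v[5]; lo=3,mid=6 → [7,7,7,8,8,8]
end: lo=3, hi=5; v = [7,7,7,8,8,8]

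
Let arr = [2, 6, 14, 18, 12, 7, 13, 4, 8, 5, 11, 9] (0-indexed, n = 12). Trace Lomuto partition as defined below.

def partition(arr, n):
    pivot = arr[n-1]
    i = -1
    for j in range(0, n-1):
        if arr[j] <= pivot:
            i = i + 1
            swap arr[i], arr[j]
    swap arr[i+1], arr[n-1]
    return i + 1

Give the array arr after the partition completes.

[2, 6, 7, 4, 8, 5, 9, 18, 12, 14, 11, 13]

pivot=9, i=-1
j=0: 2≤9, i=0, swap(0,0) ⇒ [2, 6, 14, 18, 12, 7, 13, 4, 8, 5, 11, 9]
j=1: 6≤9, i=1, swap(1,1) ⇒ [2, 6, 14, 18, 12, 7, 13, 4, 8, 5, 11, 9]
j=2: 14>9, skip
j=3: 18>9, skip
j=4: 12>9, skip
j=5: 7≤9, i=2, swap(2,5) ⇒ [2, 6, 7, 18, 12, 14, 13, 4, 8, 5, 11, 9]
j=6: 13>9, skip
j=7: 4≤9, i=3, swap(3,7) ⇒ [2, 6, 7, 4, 12, 14, 13, 18, 8, 5, 11, 9]
j=8: 8≤9, i=4, swap(4,8) ⇒ [2, 6, 7, 4, 8, 14, 13, 18, 12, 5, 11, 9]
j=9: 5≤9, i=5, swap(5,9) ⇒ [2, 6, 7, 4, 8, 5, 13, 18, 12, 14, 11, 9]
j=10: 11>9, skip
swap(6,11) ⇒ [2, 6, 7, 4, 8, 5, 9, 18, 12, 14, 11, 13]; return 6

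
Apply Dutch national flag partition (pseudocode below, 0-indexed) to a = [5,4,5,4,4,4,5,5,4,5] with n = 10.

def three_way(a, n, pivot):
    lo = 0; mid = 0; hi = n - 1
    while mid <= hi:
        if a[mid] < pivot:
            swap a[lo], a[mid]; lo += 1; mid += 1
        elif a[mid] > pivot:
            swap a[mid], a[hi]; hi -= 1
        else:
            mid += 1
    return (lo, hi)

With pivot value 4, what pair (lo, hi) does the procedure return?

pivot = 4; lo=0, mid=0, hi=9
a[mid]=5>4: swap a[0],a[9]; hi=8 → [5,4,5,4,4,4,5,5,4,5]
a[mid]=5>4: swap a[0],a[8]; hi=7 → [4,4,5,4,4,4,5,5,5,5]
a[mid]=4=4: mid=1
a[mid]=4=4: mid=2
a[mid]=5>4: swap a[2],a[7]; hi=6 → [4,4,5,4,4,4,5,5,5,5]
a[mid]=5>4: swap a[2],a[6]; hi=5 → [4,4,5,4,4,4,5,5,5,5]
a[mid]=5>4: swap a[2],a[5]; hi=4 → [4,4,4,4,4,5,5,5,5,5]
a[mid]=4=4: mid=3
a[mid]=4=4: mid=4
a[mid]=4=4: mid=5
end: lo=0, hi=4; a = [4,4,4,4,4,5,5,5,5,5]

(0, 4)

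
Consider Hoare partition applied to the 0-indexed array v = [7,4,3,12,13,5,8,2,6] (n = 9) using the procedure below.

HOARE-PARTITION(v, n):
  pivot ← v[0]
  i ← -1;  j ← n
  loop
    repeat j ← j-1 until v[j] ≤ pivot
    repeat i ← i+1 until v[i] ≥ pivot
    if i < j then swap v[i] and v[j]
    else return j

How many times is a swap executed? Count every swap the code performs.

3

pivot = v[0] = 7; i = -1, j = 9
j→8 (v[8]=6≤7), i→0 (v[0]=7≥7); i<j, swap → [6,4,3,12,13,5,8,2,7]
j→7 (v[7]=2≤7), i→3 (v[3]=12≥7); i<j, swap → [6,4,3,2,13,5,8,12,7]
j→5 (v[5]=5≤7), i→4 (v[4]=13≥7); i<j, swap → [6,4,3,2,5,13,8,12,7]
j→4, i→5; i≥j, return j=4. v = [6,4,3,2,5,13,8,12,7]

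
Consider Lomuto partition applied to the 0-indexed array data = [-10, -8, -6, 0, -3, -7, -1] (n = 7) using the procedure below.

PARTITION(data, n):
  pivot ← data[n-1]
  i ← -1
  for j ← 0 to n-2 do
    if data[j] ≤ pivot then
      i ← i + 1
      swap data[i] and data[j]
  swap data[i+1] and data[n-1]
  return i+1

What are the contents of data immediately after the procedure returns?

pivot=-1, i=-1
j=0: -10≤-1, i=0, swap(0,0) ⇒ [-10, -8, -6, 0, -3, -7, -1]
j=1: -8≤-1, i=1, swap(1,1) ⇒ [-10, -8, -6, 0, -3, -7, -1]
j=2: -6≤-1, i=2, swap(2,2) ⇒ [-10, -8, -6, 0, -3, -7, -1]
j=3: 0>-1, skip
j=4: -3≤-1, i=3, swap(3,4) ⇒ [-10, -8, -6, -3, 0, -7, -1]
j=5: -7≤-1, i=4, swap(4,5) ⇒ [-10, -8, -6, -3, -7, 0, -1]
swap(5,6) ⇒ [-10, -8, -6, -3, -7, -1, 0]; return 5

[-10, -8, -6, -3, -7, -1, 0]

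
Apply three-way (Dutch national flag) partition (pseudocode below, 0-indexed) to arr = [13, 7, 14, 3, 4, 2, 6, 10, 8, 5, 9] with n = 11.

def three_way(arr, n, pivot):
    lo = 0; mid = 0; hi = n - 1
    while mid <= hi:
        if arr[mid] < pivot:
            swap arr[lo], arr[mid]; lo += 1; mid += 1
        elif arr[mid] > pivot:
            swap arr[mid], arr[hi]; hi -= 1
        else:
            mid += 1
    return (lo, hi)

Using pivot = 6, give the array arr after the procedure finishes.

[5, 2, 3, 4, 6, 14, 10, 8, 7, 9, 13]

pivot = 6; lo=0, mid=0, hi=10
arr[mid]=13>6: swap arr[0],arr[10]; hi=9 → [9, 7, 14, 3, 4, 2, 6, 10, 8, 5, 13]
arr[mid]=9>6: swap arr[0],arr[9]; hi=8 → [5, 7, 14, 3, 4, 2, 6, 10, 8, 9, 13]
arr[mid]=5<6: swap arr[0],arr[0]; lo=1,mid=1 → [5, 7, 14, 3, 4, 2, 6, 10, 8, 9, 13]
arr[mid]=7>6: swap arr[1],arr[8]; hi=7 → [5, 8, 14, 3, 4, 2, 6, 10, 7, 9, 13]
arr[mid]=8>6: swap arr[1],arr[7]; hi=6 → [5, 10, 14, 3, 4, 2, 6, 8, 7, 9, 13]
arr[mid]=10>6: swap arr[1],arr[6]; hi=5 → [5, 6, 14, 3, 4, 2, 10, 8, 7, 9, 13]
arr[mid]=6=6: mid=2
arr[mid]=14>6: swap arr[2],arr[5]; hi=4 → [5, 6, 2, 3, 4, 14, 10, 8, 7, 9, 13]
arr[mid]=2<6: swap arr[1],arr[2]; lo=2,mid=3 → [5, 2, 6, 3, 4, 14, 10, 8, 7, 9, 13]
arr[mid]=3<6: swap arr[2],arr[3]; lo=3,mid=4 → [5, 2, 3, 6, 4, 14, 10, 8, 7, 9, 13]
arr[mid]=4<6: swap arr[3],arr[4]; lo=4,mid=5 → [5, 2, 3, 4, 6, 14, 10, 8, 7, 9, 13]
end: lo=4, hi=4; arr = [5, 2, 3, 4, 6, 14, 10, 8, 7, 9, 13]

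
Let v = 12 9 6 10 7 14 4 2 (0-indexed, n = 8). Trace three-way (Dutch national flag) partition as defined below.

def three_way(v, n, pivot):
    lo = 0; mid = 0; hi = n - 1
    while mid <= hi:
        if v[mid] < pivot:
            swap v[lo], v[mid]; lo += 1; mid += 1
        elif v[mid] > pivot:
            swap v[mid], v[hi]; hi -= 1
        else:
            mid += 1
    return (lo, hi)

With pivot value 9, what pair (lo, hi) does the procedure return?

lo=0 mid=0 hi=7
12>9: swap(0,7), hi=6 ⇒ 2 9 6 10 7 14 4 12
2<9: swap(0,0), lo=1 mid=1 ⇒ 2 9 6 10 7 14 4 12
9=9: mid=2
6<9: swap(1,2), lo=2 mid=3 ⇒ 2 6 9 10 7 14 4 12
10>9: swap(3,6), hi=5 ⇒ 2 6 9 4 7 14 10 12
4<9: swap(2,3), lo=3 mid=4 ⇒ 2 6 4 9 7 14 10 12
7<9: swap(3,4), lo=4 mid=5 ⇒ 2 6 4 7 9 14 10 12
14>9: swap(5,5), hi=4 ⇒ 2 6 4 7 9 14 10 12
done. lo=4 hi=4; v=2 6 4 7 9 14 10 12

(4, 4)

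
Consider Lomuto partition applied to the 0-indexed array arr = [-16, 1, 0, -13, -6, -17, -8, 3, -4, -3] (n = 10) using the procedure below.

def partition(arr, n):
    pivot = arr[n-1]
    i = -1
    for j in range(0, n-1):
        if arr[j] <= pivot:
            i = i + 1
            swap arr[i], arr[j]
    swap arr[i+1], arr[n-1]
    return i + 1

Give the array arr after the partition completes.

[-16, -13, -6, -17, -8, -4, -3, 3, 1, 0]

pivot = arr[9] = -3; i = -1
j=0: arr[0]=-16 ≤ -3 → i=0, swap arr[0],arr[0] (no change) → [-16, 1, 0, -13, -6, -17, -8, 3, -4, -3]
j=1: arr[1]=1 > -3 → no swap
j=2: arr[2]=0 > -3 → no swap
j=3: arr[3]=-13 ≤ -3 → i=1, swap arr[1],arr[3] → [-16, -13, 0, 1, -6, -17, -8, 3, -4, -3]
j=4: arr[4]=-6 ≤ -3 → i=2, swap arr[2],arr[4] → [-16, -13, -6, 1, 0, -17, -8, 3, -4, -3]
j=5: arr[5]=-17 ≤ -3 → i=3, swap arr[3],arr[5] → [-16, -13, -6, -17, 0, 1, -8, 3, -4, -3]
j=6: arr[6]=-8 ≤ -3 → i=4, swap arr[4],arr[6] → [-16, -13, -6, -17, -8, 1, 0, 3, -4, -3]
j=7: arr[7]=3 > -3 → no swap
j=8: arr[8]=-4 ≤ -3 → i=5, swap arr[5],arr[8] → [-16, -13, -6, -17, -8, -4, 0, 3, 1, -3]
final swap arr[6],arr[9] → [-16, -13, -6, -17, -8, -4, -3, 3, 1, 0]; return 6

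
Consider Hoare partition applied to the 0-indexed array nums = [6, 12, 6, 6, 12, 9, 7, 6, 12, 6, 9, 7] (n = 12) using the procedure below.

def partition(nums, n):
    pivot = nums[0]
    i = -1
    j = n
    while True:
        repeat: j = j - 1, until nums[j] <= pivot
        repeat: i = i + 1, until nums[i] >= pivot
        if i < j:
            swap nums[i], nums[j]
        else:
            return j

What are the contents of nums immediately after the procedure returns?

[6, 6, 6, 6, 12, 9, 7, 12, 12, 6, 9, 7]

pivot = nums[0] = 6; i = -1, j = 12
j→9 (nums[9]=6≤6), i→0 (nums[0]=6≥6); i<j, swap → [6, 12, 6, 6, 12, 9, 7, 6, 12, 6, 9, 7]
j→7 (nums[7]=6≤6), i→1 (nums[1]=12≥6); i<j, swap → [6, 6, 6, 6, 12, 9, 7, 12, 12, 6, 9, 7]
j→3 (nums[3]=6≤6), i→2 (nums[2]=6≥6); i<j, swap → [6, 6, 6, 6, 12, 9, 7, 12, 12, 6, 9, 7]
j→2, i→3; i≥j, return j=2. nums = [6, 6, 6, 6, 12, 9, 7, 12, 12, 6, 9, 7]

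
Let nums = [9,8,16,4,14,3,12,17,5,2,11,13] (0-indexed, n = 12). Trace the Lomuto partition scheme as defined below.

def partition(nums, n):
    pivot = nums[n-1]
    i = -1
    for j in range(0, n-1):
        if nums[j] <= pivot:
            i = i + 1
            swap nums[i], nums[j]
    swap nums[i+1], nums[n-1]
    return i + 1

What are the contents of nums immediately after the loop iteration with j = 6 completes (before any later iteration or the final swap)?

pivot = nums[11] = 13; i = -1
j=0: nums[0]=9 ≤ 13 → i=0, swap nums[0],nums[0] (no change) → [9,8,16,4,14,3,12,17,5,2,11,13]
j=1: nums[1]=8 ≤ 13 → i=1, swap nums[1],nums[1] (no change) → [9,8,16,4,14,3,12,17,5,2,11,13]
j=2: nums[2]=16 > 13 → no swap
j=3: nums[3]=4 ≤ 13 → i=2, swap nums[2],nums[3] → [9,8,4,16,14,3,12,17,5,2,11,13]
j=4: nums[4]=14 > 13 → no swap
j=5: nums[5]=3 ≤ 13 → i=3, swap nums[3],nums[5] → [9,8,4,3,14,16,12,17,5,2,11,13]
j=6: nums[6]=12 ≤ 13 → i=4, swap nums[4],nums[6] → [9,8,4,3,12,16,14,17,5,2,11,13]
(after j=6) nums = [9,8,4,3,12,16,14,17,5,2,11,13]

[9,8,4,3,12,16,14,17,5,2,11,13]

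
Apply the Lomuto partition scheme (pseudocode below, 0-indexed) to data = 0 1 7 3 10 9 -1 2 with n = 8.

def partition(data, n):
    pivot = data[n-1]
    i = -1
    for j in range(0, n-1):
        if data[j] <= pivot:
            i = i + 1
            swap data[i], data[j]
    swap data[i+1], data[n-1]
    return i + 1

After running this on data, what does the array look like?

pivot=2, i=-1
j=0: 0≤2, i=0, swap(0,0) ⇒ 0 1 7 3 10 9 -1 2
j=1: 1≤2, i=1, swap(1,1) ⇒ 0 1 7 3 10 9 -1 2
j=2: 7>2, skip
j=3: 3>2, skip
j=4: 10>2, skip
j=5: 9>2, skip
j=6: -1≤2, i=2, swap(2,6) ⇒ 0 1 -1 3 10 9 7 2
swap(3,7) ⇒ 0 1 -1 2 10 9 7 3; return 3

0 1 -1 2 10 9 7 3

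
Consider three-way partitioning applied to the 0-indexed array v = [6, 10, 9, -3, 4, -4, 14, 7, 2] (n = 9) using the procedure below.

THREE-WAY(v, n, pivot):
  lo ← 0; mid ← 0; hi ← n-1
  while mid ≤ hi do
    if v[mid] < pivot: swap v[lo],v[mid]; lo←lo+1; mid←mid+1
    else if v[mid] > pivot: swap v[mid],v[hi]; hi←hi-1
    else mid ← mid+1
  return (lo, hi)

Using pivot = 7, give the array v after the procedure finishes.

lo=0 mid=0 hi=8
6<7: swap(0,0), lo=1 mid=1 ⇒ [6, 10, 9, -3, 4, -4, 14, 7, 2]
10>7: swap(1,8), hi=7 ⇒ [6, 2, 9, -3, 4, -4, 14, 7, 10]
2<7: swap(1,1), lo=2 mid=2 ⇒ [6, 2, 9, -3, 4, -4, 14, 7, 10]
9>7: swap(2,7), hi=6 ⇒ [6, 2, 7, -3, 4, -4, 14, 9, 10]
7=7: mid=3
-3<7: swap(2,3), lo=3 mid=4 ⇒ [6, 2, -3, 7, 4, -4, 14, 9, 10]
4<7: swap(3,4), lo=4 mid=5 ⇒ [6, 2, -3, 4, 7, -4, 14, 9, 10]
-4<7: swap(4,5), lo=5 mid=6 ⇒ [6, 2, -3, 4, -4, 7, 14, 9, 10]
14>7: swap(6,6), hi=5 ⇒ [6, 2, -3, 4, -4, 7, 14, 9, 10]
done. lo=5 hi=5; v=[6, 2, -3, 4, -4, 7, 14, 9, 10]

[6, 2, -3, 4, -4, 7, 14, 9, 10]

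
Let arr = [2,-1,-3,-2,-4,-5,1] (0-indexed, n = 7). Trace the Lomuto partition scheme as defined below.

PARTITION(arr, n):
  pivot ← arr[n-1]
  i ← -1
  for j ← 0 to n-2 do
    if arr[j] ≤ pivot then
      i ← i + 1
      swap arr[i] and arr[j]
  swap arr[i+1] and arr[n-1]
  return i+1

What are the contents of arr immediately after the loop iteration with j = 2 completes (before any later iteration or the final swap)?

pivot=1, i=-1
j=0: 2>1, skip
j=1: -1≤1, i=0, swap(0,1) ⇒ [-1,2,-3,-2,-4,-5,1]
j=2: -3≤1, i=1, swap(1,2) ⇒ [-1,-3,2,-2,-4,-5,1]
(after j=2) arr = [-1,-3,2,-2,-4,-5,1]

[-1,-3,2,-2,-4,-5,1]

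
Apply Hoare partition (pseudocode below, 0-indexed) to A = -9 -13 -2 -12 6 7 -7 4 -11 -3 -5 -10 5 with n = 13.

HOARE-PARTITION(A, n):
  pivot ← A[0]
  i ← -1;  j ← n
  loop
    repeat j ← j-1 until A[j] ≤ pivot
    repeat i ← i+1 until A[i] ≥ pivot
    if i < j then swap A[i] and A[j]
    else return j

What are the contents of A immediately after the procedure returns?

-10 -13 -11 -12 6 7 -7 4 -2 -3 -5 -9 5

pivot=-9
j stops at 11 (-10), i stops at 0 (-9); swap ⇒ -10 -13 -2 -12 6 7 -7 4 -11 -3 -5 -9 5
j stops at 8 (-11), i stops at 2 (-2); swap ⇒ -10 -13 -11 -12 6 7 -7 4 -2 -3 -5 -9 5
j stops at 3, i stops at 4; i≥j ⇒ return 3. A=-10 -13 -11 -12 6 7 -7 4 -2 -3 -5 -9 5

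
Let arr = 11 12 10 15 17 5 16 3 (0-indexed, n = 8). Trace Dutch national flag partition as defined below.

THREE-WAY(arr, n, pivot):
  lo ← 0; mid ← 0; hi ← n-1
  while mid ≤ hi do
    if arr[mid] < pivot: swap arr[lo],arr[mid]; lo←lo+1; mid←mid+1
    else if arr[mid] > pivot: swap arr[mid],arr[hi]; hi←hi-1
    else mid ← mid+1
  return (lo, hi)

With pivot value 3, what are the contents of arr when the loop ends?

pivot = 3; lo=0, mid=0, hi=7
arr[mid]=11>3: swap arr[0],arr[7]; hi=6 → 3 12 10 15 17 5 16 11
arr[mid]=3=3: mid=1
arr[mid]=12>3: swap arr[1],arr[6]; hi=5 → 3 16 10 15 17 5 12 11
arr[mid]=16>3: swap arr[1],arr[5]; hi=4 → 3 5 10 15 17 16 12 11
arr[mid]=5>3: swap arr[1],arr[4]; hi=3 → 3 17 10 15 5 16 12 11
arr[mid]=17>3: swap arr[1],arr[3]; hi=2 → 3 15 10 17 5 16 12 11
arr[mid]=15>3: swap arr[1],arr[2]; hi=1 → 3 10 15 17 5 16 12 11
arr[mid]=10>3: swap arr[1],arr[1]; hi=0 → 3 10 15 17 5 16 12 11
end: lo=0, hi=0; arr = 3 10 15 17 5 16 12 11

3 10 15 17 5 16 12 11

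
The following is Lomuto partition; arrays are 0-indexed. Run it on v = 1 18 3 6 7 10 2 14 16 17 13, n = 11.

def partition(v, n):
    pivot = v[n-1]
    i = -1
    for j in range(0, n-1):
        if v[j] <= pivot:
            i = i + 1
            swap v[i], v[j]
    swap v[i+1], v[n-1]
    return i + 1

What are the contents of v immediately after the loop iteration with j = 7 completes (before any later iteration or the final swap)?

1 3 6 7 10 2 18 14 16 17 13

pivot = v[10] = 13; i = -1
j=0: v[0]=1 ≤ 13 → i=0, swap v[0],v[0] (no change) → 1 18 3 6 7 10 2 14 16 17 13
j=1: v[1]=18 > 13 → no swap
j=2: v[2]=3 ≤ 13 → i=1, swap v[1],v[2] → 1 3 18 6 7 10 2 14 16 17 13
j=3: v[3]=6 ≤ 13 → i=2, swap v[2],v[3] → 1 3 6 18 7 10 2 14 16 17 13
j=4: v[4]=7 ≤ 13 → i=3, swap v[3],v[4] → 1 3 6 7 18 10 2 14 16 17 13
j=5: v[5]=10 ≤ 13 → i=4, swap v[4],v[5] → 1 3 6 7 10 18 2 14 16 17 13
j=6: v[6]=2 ≤ 13 → i=5, swap v[5],v[6] → 1 3 6 7 10 2 18 14 16 17 13
j=7: v[7]=14 > 13 → no swap
(after j=7) v = 1 3 6 7 10 2 18 14 16 17 13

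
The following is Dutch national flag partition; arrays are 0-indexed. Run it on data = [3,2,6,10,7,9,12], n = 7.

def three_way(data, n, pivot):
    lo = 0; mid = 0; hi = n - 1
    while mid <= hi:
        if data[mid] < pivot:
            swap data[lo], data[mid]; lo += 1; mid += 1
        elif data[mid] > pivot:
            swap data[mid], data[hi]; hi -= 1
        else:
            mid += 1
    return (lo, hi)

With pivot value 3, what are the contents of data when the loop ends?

pivot = 3; lo=0, mid=0, hi=6
data[mid]=3=3: mid=1
data[mid]=2<3: swap data[0],data[1]; lo=1,mid=2 → [2,3,6,10,7,9,12]
data[mid]=6>3: swap data[2],data[6]; hi=5 → [2,3,12,10,7,9,6]
data[mid]=12>3: swap data[2],data[5]; hi=4 → [2,3,9,10,7,12,6]
data[mid]=9>3: swap data[2],data[4]; hi=3 → [2,3,7,10,9,12,6]
data[mid]=7>3: swap data[2],data[3]; hi=2 → [2,3,10,7,9,12,6]
data[mid]=10>3: swap data[2],data[2]; hi=1 → [2,3,10,7,9,12,6]
end: lo=1, hi=1; data = [2,3,10,7,9,12,6]

[2,3,10,7,9,12,6]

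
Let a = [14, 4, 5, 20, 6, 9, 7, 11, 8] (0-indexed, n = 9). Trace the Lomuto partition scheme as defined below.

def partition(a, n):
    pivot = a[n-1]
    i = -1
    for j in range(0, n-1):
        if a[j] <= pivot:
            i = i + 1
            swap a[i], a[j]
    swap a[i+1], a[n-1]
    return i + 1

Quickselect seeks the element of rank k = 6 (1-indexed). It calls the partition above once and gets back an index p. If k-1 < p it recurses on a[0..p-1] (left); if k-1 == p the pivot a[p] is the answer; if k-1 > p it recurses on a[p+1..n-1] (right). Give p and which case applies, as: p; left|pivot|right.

pivot = a[8] = 8; i = -1
j=0: a[0]=14 > 8 → no swap
j=1: a[1]=4 ≤ 8 → i=0, swap a[0],a[1] → [4, 14, 5, 20, 6, 9, 7, 11, 8]
j=2: a[2]=5 ≤ 8 → i=1, swap a[1],a[2] → [4, 5, 14, 20, 6, 9, 7, 11, 8]
j=3: a[3]=20 > 8 → no swap
j=4: a[4]=6 ≤ 8 → i=2, swap a[2],a[4] → [4, 5, 6, 20, 14, 9, 7, 11, 8]
j=5: a[5]=9 > 8 → no swap
j=6: a[6]=7 ≤ 8 → i=3, swap a[3],a[6] → [4, 5, 6, 7, 14, 9, 20, 11, 8]
j=7: a[7]=11 > 8 → no swap
final swap a[4],a[8] → [4, 5, 6, 7, 8, 9, 20, 11, 14]; return 4
p = 4; k-1 = 5 > 4 ⇒ right

4; right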